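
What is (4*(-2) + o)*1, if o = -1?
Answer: -9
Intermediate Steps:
(4*(-2) + o)*1 = (4*(-2) - 1)*1 = (-8 - 1)*1 = -9*1 = -9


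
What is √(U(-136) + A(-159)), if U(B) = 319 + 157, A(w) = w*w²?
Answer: I*√4019203 ≈ 2004.8*I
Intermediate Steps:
A(w) = w³
U(B) = 476
√(U(-136) + A(-159)) = √(476 + (-159)³) = √(476 - 4019679) = √(-4019203) = I*√4019203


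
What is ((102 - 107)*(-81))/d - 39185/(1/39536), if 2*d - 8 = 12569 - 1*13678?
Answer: -568563064990/367 ≈ -1.5492e+9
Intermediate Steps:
d = -1101/2 (d = 4 + (12569 - 1*13678)/2 = 4 + (12569 - 13678)/2 = 4 + (½)*(-1109) = 4 - 1109/2 = -1101/2 ≈ -550.50)
((102 - 107)*(-81))/d - 39185/(1/39536) = ((102 - 107)*(-81))/(-1101/2) - 39185/(1/39536) = -5*(-81)*(-2/1101) - 39185/1/39536 = 405*(-2/1101) - 39185*39536 = -270/367 - 1549218160 = -568563064990/367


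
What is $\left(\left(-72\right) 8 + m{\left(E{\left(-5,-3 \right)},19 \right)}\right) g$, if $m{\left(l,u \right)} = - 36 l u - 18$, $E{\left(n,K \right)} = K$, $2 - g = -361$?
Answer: $529254$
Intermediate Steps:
$g = 363$ ($g = 2 - -361 = 2 + 361 = 363$)
$m{\left(l,u \right)} = -18 - 36 l u$ ($m{\left(l,u \right)} = - 36 l u - 18 = -18 - 36 l u$)
$\left(\left(-72\right) 8 + m{\left(E{\left(-5,-3 \right)},19 \right)}\right) g = \left(\left(-72\right) 8 - \left(18 - 2052\right)\right) 363 = \left(-576 + \left(-18 + 2052\right)\right) 363 = \left(-576 + 2034\right) 363 = 1458 \cdot 363 = 529254$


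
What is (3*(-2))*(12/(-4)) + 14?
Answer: 32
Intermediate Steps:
(3*(-2))*(12/(-4)) + 14 = -72*(-1)/4 + 14 = -6*(-3) + 14 = 18 + 14 = 32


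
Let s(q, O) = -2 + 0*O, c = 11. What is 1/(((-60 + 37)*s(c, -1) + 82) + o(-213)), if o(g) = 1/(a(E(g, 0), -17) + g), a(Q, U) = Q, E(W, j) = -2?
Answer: 215/27519 ≈ 0.0078128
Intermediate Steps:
s(q, O) = -2 (s(q, O) = -2 + 0 = -2)
o(g) = 1/(-2 + g)
1/(((-60 + 37)*s(c, -1) + 82) + o(-213)) = 1/(((-60 + 37)*(-2) + 82) + 1/(-2 - 213)) = 1/((-23*(-2) + 82) + 1/(-215)) = 1/((46 + 82) - 1/215) = 1/(128 - 1/215) = 1/(27519/215) = 215/27519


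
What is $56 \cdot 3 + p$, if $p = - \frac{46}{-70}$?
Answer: $\frac{5903}{35} \approx 168.66$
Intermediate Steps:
$p = \frac{23}{35}$ ($p = \left(-46\right) \left(- \frac{1}{70}\right) = \frac{23}{35} \approx 0.65714$)
$56 \cdot 3 + p = 56 \cdot 3 + \frac{23}{35} = 168 + \frac{23}{35} = \frac{5903}{35}$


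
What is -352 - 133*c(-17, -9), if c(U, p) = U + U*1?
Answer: 4170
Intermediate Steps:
c(U, p) = 2*U (c(U, p) = U + U = 2*U)
-352 - 133*c(-17, -9) = -352 - 266*(-17) = -352 - 133*(-34) = -352 + 4522 = 4170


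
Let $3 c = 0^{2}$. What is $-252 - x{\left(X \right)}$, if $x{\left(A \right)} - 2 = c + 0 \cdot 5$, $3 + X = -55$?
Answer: $-254$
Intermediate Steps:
$X = -58$ ($X = -3 - 55 = -58$)
$c = 0$ ($c = \frac{0^{2}}{3} = \frac{1}{3} \cdot 0 = 0$)
$x{\left(A \right)} = 2$ ($x{\left(A \right)} = 2 + \left(0 + 0 \cdot 5\right) = 2 + \left(0 + 0\right) = 2 + 0 = 2$)
$-252 - x{\left(X \right)} = -252 - 2 = -254$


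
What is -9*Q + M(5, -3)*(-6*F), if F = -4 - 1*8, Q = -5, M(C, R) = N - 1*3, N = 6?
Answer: 261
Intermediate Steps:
M(C, R) = 3 (M(C, R) = 6 - 1*3 = 6 - 3 = 3)
F = -12 (F = -4 - 8 = -12)
-9*Q + M(5, -3)*(-6*F) = -9*(-5) + 3*(-6*(-12)) = 45 + 3*72 = 45 + 216 = 261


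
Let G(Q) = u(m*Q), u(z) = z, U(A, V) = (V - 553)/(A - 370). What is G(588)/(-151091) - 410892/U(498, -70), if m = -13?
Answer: 7946511408228/94129693 ≈ 84421.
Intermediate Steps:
U(A, V) = (-553 + V)/(-370 + A)
G(Q) = -13*Q
G(588)/(-151091) - 410892/U(498, -70) = -13*588/(-151091) - 410892*(-370 + 498)/(-553 - 70) = -7644*(-1/151091) - 410892/(-623/128) = 7644/151091 - 410892/((1/128)*(-623)) = 7644/151091 - 410892/(-623/128) = 7644/151091 - 410892*(-128/623) = 7644/151091 + 52594176/623 = 7946511408228/94129693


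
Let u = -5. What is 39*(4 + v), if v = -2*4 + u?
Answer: -351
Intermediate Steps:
v = -13 (v = -2*4 - 5 = -8 - 5 = -13)
39*(4 + v) = 39*(4 - 13) = 39*(-9) = -351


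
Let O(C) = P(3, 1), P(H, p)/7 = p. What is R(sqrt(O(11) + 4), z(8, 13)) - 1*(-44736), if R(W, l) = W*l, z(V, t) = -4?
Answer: 44736 - 4*sqrt(11) ≈ 44723.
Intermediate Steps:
P(H, p) = 7*p
O(C) = 7 (O(C) = 7*1 = 7)
R(sqrt(O(11) + 4), z(8, 13)) - 1*(-44736) = sqrt(7 + 4)*(-4) - 1*(-44736) = sqrt(11)*(-4) + 44736 = -4*sqrt(11) + 44736 = 44736 - 4*sqrt(11)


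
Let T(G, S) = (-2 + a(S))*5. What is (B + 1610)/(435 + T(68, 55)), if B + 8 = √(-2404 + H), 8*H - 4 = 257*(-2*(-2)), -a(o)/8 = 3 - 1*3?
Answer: 1602/425 + I*√91/85 ≈ 3.7694 + 0.11223*I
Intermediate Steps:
a(o) = 0 (a(o) = -8*(3 - 1*3) = -8*(3 - 3) = -8*0 = 0)
H = 129 (H = ½ + (257*(-2*(-2)))/8 = ½ + (257*4)/8 = ½ + (⅛)*1028 = ½ + 257/2 = 129)
T(G, S) = -10 (T(G, S) = (-2 + 0)*5 = -2*5 = -10)
B = -8 + 5*I*√91 (B = -8 + √(-2404 + 129) = -8 + √(-2275) = -8 + 5*I*√91 ≈ -8.0 + 47.697*I)
(B + 1610)/(435 + T(68, 55)) = ((-8 + 5*I*√91) + 1610)/(435 - 10) = (1602 + 5*I*√91)/425 = (1602 + 5*I*√91)*(1/425) = 1602/425 + I*√91/85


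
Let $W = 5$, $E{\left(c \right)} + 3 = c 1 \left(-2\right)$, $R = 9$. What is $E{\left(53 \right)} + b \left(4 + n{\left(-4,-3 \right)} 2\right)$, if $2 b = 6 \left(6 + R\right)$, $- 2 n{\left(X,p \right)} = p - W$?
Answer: $431$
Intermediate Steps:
$E{\left(c \right)} = -3 - 2 c$ ($E{\left(c \right)} = -3 + c 1 \left(-2\right) = -3 + c \left(-2\right) = -3 - 2 c$)
$n{\left(X,p \right)} = \frac{5}{2} - \frac{p}{2}$ ($n{\left(X,p \right)} = - \frac{p - 5}{2} = - \frac{-5 + p}{2} = \frac{5}{2} - \frac{p}{2}$)
$b = 45$ ($b = \frac{6 \left(6 + 9\right)}{2} = \frac{6 \cdot 15}{2} = \frac{1}{2} \cdot 90 = 45$)
$E{\left(53 \right)} + b \left(4 + n{\left(-4,-3 \right)} 2\right) = \left(-3 - 106\right) + 45 \left(4 + \left(\frac{5}{2} - - \frac{3}{2}\right) 2\right) = \left(-3 - 106\right) + 45 \left(4 + \left(\frac{5}{2} + \frac{3}{2}\right) 2\right) = -109 + 45 \left(4 + 4 \cdot 2\right) = -109 + 45 \left(4 + 8\right) = -109 + 45 \cdot 12 = -109 + 540 = 431$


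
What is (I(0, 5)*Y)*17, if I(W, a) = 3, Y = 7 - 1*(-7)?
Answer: 714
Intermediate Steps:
Y = 14 (Y = 7 + 7 = 14)
(I(0, 5)*Y)*17 = (3*14)*17 = 42*17 = 714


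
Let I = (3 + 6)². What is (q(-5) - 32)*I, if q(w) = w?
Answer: -2997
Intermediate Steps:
I = 81 (I = 9² = 81)
(q(-5) - 32)*I = (-5 - 32)*81 = -37*81 = -2997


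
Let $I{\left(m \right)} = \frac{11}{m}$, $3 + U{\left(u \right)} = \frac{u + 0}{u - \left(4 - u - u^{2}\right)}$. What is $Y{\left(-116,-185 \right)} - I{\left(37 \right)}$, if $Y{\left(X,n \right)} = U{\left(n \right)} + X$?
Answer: $- \frac{149425159}{1252487} \approx -119.3$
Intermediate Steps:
$U{\left(u \right)} = -3 + \frac{u}{-4 + u^{2} + 2 u}$ ($U{\left(u \right)} = -3 + \frac{u + 0}{u - \left(4 - u - u^{2}\right)} = -3 + \frac{u}{u - \left(4 - u - u^{2}\right)} = -3 + \frac{u}{u + \left(-4 + u + u^{2}\right)} = -3 + \frac{u}{-4 + u^{2} + 2 u}$)
$Y{\left(X,n \right)} = X + \frac{12 - 5 n - 3 n^{2}}{-4 + n^{2} + 2 n}$ ($Y{\left(X,n \right)} = \frac{12 - 5 n - 3 n^{2}}{-4 + n^{2} + 2 n} + X = X + \frac{12 - 5 n - 3 n^{2}}{-4 + n^{2} + 2 n}$)
$Y{\left(-116,-185 \right)} - I{\left(37 \right)} = \frac{12 - -925 - 3 \left(-185\right)^{2} - 116 \left(-4 + \left(-185\right)^{2} + 2 \left(-185\right)\right)}{-4 + \left(-185\right)^{2} + 2 \left(-185\right)} - \frac{11}{37} = \frac{12 + 925 - 102675 - 116 \left(-4 + 34225 - 370\right)}{-4 + 34225 - 370} - 11 \cdot \frac{1}{37} = \frac{12 + 925 - 102675 - 3926716}{33851} - \frac{11}{37} = \frac{1}{33851} \left(-4028454\right) - \frac{11}{37} = - \frac{4028454}{33851} - \frac{11}{37} = - \frac{149425159}{1252487}$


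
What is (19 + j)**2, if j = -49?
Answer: 900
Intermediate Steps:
(19 + j)**2 = (19 - 49)**2 = (-30)**2 = 900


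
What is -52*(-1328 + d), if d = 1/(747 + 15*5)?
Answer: 28381990/411 ≈ 69056.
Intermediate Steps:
d = 1/822 (d = 1/(747 + 75) = 1/822 ≈ 0.0012165)
-52*(-1328 + d) = -52*(-1328 + 1/822) = -52*(-1091615/822) = 28381990/411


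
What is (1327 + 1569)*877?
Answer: 2539792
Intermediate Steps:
(1327 + 1569)*877 = 2896*877 = 2539792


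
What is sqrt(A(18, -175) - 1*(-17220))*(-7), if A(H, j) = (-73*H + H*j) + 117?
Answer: -7*sqrt(12873) ≈ -794.21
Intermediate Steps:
A(H, j) = 117 - 73*H + H*j
sqrt(A(18, -175) - 1*(-17220))*(-7) = sqrt((117 - 73*18 + 18*(-175)) - 1*(-17220))*(-7) = sqrt((117 - 1314 - 3150) + 17220)*(-7) = sqrt(-4347 + 17220)*(-7) = sqrt(12873)*(-7) = -7*sqrt(12873)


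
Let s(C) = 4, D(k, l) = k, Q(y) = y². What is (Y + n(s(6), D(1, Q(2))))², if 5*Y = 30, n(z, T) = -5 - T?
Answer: 0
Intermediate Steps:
Y = 6 (Y = (⅕)*30 = 6)
(Y + n(s(6), D(1, Q(2))))² = (6 + (-5 - 1*1))² = (6 + (-5 - 1))² = (6 - 6)² = 0² = 0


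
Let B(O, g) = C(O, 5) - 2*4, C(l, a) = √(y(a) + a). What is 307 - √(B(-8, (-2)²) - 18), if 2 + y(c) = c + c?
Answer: 307 - √(-26 + √13) ≈ 307.0 - 4.7323*I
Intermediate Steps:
y(c) = -2 + 2*c (y(c) = -2 + (c + c) = -2 + 2*c)
C(l, a) = √(-2 + 3*a) (C(l, a) = √((-2 + 2*a) + a) = √(-2 + 3*a))
B(O, g) = -8 + √13 (B(O, g) = √(-2 + 3*5) - 2*4 = √(-2 + 15) - 8 = √13 - 8 = -8 + √13)
307 - √(B(-8, (-2)²) - 18) = 307 - √((-8 + √13) - 18) = 307 - √(-26 + √13)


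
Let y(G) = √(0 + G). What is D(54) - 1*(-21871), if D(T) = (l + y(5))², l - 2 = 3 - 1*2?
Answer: 21885 + 6*√5 ≈ 21898.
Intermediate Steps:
y(G) = √G
l = 3 (l = 2 + (3 - 1*2) = 2 + (3 - 2) = 2 + 1 = 3)
D(T) = (3 + √5)²
D(54) - 1*(-21871) = (3 + √5)² - 1*(-21871) = (3 + √5)² + 21871 = 21871 + (3 + √5)²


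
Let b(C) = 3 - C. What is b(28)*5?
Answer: -125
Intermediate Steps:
b(28)*5 = (3 - 1*28)*5 = (3 - 28)*5 = -25*5 = -125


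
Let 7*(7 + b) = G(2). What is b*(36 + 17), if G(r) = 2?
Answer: -2491/7 ≈ -355.86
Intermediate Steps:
b = -47/7 (b = -7 + (1/7)*2 = -7 + 2/7 = -47/7 ≈ -6.7143)
b*(36 + 17) = -47*(36 + 17)/7 = -47/7*53 = -2491/7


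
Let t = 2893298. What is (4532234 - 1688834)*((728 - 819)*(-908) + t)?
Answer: 8461747988400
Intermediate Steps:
(4532234 - 1688834)*((728 - 819)*(-908) + t) = (4532234 - 1688834)*((728 - 819)*(-908) + 2893298) = 2843400*(-91*(-908) + 2893298) = 2843400*(82628 + 2893298) = 2843400*2975926 = 8461747988400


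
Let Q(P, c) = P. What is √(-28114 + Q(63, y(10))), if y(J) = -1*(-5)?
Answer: I*√28051 ≈ 167.48*I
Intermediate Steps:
y(J) = 5
√(-28114 + Q(63, y(10))) = √(-28114 + 63) = √(-28051) = I*√28051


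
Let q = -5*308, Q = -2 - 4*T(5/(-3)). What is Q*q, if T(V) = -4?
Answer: -21560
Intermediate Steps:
Q = 14 (Q = -2 - 4*(-4) = -2 + 16 = 14)
q = -1540
Q*q = 14*(-1540) = -21560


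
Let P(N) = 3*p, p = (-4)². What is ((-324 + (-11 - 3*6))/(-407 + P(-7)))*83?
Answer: 29299/359 ≈ 81.613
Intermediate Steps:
p = 16
P(N) = 48 (P(N) = 3*16 = 48)
((-324 + (-11 - 3*6))/(-407 + P(-7)))*83 = ((-324 + (-11 - 3*6))/(-407 + 48))*83 = ((-324 + (-11 - 18))/(-359))*83 = ((-324 - 29)*(-1/359))*83 = -353*(-1/359)*83 = (353/359)*83 = 29299/359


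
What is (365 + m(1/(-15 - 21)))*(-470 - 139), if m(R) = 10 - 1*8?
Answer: -223503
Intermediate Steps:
m(R) = 2 (m(R) = 10 - 8 = 2)
(365 + m(1/(-15 - 21)))*(-470 - 139) = (365 + 2)*(-470 - 139) = 367*(-609) = -223503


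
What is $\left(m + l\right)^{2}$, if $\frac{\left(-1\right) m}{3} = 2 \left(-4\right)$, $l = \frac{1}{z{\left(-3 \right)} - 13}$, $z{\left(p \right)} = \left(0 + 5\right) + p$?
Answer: $\frac{69169}{121} \approx 571.64$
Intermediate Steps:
$z{\left(p \right)} = 5 + p$
$l = - \frac{1}{11}$ ($l = \frac{1}{\left(5 - 3\right) - 13} = \frac{1}{2 - 13} = \frac{1}{-11} = - \frac{1}{11} \approx -0.090909$)
$m = 24$ ($m = - 3 \cdot 2 \left(-4\right) = \left(-3\right) \left(-8\right) = 24$)
$\left(m + l\right)^{2} = \left(24 - \frac{1}{11}\right)^{2} = \left(\frac{263}{11}\right)^{2} = \frac{69169}{121}$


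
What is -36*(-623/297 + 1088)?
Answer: -1290052/33 ≈ -39093.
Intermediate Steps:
-36*(-623/297 + 1088) = -36*322513/297 = -1290052/33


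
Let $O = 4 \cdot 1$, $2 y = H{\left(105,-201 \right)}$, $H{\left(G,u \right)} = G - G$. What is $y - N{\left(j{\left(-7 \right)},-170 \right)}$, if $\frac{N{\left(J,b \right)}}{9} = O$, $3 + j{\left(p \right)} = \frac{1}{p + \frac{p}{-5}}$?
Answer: $-36$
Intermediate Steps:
$H{\left(G,u \right)} = 0$
$y = 0$ ($y = \frac{1}{2} \cdot 0 = 0$)
$j{\left(p \right)} = -3 + \frac{5}{4 p}$ ($j{\left(p \right)} = -3 + \frac{1}{p + \frac{p}{-5}} = -3 + \frac{1}{p + p \left(- \frac{1}{5}\right)} = -3 + \frac{1}{p - \frac{p}{5}} = -3 + \frac{1}{\frac{4}{5} p} = -3 + \frac{5}{4 p}$)
$O = 4$
$N{\left(J,b \right)} = 36$ ($N{\left(J,b \right)} = 9 \cdot 4 = 36$)
$y - N{\left(j{\left(-7 \right)},-170 \right)} = 0 - 36 = -36$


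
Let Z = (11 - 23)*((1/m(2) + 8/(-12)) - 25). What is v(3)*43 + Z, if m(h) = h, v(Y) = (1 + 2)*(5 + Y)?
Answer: 1334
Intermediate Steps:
v(Y) = 15 + 3*Y (v(Y) = 3*(5 + Y) = 15 + 3*Y)
Z = 302 (Z = (11 - 23)*((1/2 + 8/(-12)) - 25) = -12*((1*(½) + 8*(-1/12)) - 25) = -12*((½ - ⅔) - 25) = -12*(-⅙ - 25) = -12*(-151/6) = 302)
v(3)*43 + Z = (15 + 3*3)*43 + 302 = (15 + 9)*43 + 302 = 24*43 + 302 = 1032 + 302 = 1334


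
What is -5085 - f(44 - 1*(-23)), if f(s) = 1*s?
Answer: -5152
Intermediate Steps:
f(s) = s
-5085 - f(44 - 1*(-23)) = -5085 - (44 - 1*(-23)) = -5085 - (44 + 23) = -5085 - 1*67 = -5085 - 67 = -5152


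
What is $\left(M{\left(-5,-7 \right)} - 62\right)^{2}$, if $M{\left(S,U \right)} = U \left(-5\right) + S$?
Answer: $1024$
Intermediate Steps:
$M{\left(S,U \right)} = S - 5 U$ ($M{\left(S,U \right)} = - 5 U + S = S - 5 U$)
$\left(M{\left(-5,-7 \right)} - 62\right)^{2} = \left(\left(-5 - -35\right) - 62\right)^{2} = \left(\left(-5 + 35\right) - 62\right)^{2} = \left(30 - 62\right)^{2} = \left(-32\right)^{2} = 1024$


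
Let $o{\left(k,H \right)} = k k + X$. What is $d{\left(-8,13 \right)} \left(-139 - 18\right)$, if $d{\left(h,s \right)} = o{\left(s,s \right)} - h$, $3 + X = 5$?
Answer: $-28103$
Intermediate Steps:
$X = 2$ ($X = -3 + 5 = 2$)
$o{\left(k,H \right)} = 2 + k^{2}$ ($o{\left(k,H \right)} = k k + 2 = k^{2} + 2 = 2 + k^{2}$)
$d{\left(h,s \right)} = 2 + s^{2} - h$ ($d{\left(h,s \right)} = \left(2 + s^{2}\right) - h = 2 + s^{2} - h$)
$d{\left(-8,13 \right)} \left(-139 - 18\right) = \left(2 + 13^{2} - -8\right) \left(-139 - 18\right) = \left(2 + 169 + 8\right) \left(-157\right) = 179 \left(-157\right) = -28103$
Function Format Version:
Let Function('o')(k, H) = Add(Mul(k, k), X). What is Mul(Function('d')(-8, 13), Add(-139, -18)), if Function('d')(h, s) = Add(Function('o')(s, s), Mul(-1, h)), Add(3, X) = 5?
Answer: -28103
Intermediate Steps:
X = 2 (X = Add(-3, 5) = 2)
Function('o')(k, H) = Add(2, Pow(k, 2)) (Function('o')(k, H) = Add(Mul(k, k), 2) = Add(Pow(k, 2), 2) = Add(2, Pow(k, 2)))
Function('d')(h, s) = Add(2, Pow(s, 2), Mul(-1, h)) (Function('d')(h, s) = Add(Add(2, Pow(s, 2)), Mul(-1, h)) = Add(2, Pow(s, 2), Mul(-1, h)))
Mul(Function('d')(-8, 13), Add(-139, -18)) = Mul(Add(2, Pow(13, 2), Mul(-1, -8)), Add(-139, -18)) = Mul(Add(2, 169, 8), -157) = Mul(179, -157) = -28103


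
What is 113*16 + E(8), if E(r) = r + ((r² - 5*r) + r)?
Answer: 1848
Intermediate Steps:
E(r) = r² - 3*r (E(r) = r + (r² - 4*r) = r² - 3*r)
113*16 + E(8) = 113*16 + 8*(-3 + 8) = 1808 + 8*5 = 1808 + 40 = 1848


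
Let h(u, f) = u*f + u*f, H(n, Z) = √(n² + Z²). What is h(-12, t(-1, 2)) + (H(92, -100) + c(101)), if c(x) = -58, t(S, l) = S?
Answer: -34 + 4*√1154 ≈ 101.88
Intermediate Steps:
H(n, Z) = √(Z² + n²)
h(u, f) = 2*f*u (h(u, f) = f*u + f*u = 2*f*u)
h(-12, t(-1, 2)) + (H(92, -100) + c(101)) = 2*(-1)*(-12) + (√((-100)² + 92²) - 58) = 24 + (√(10000 + 8464) - 58) = 24 + (√18464 - 58) = 24 + (4*√1154 - 58) = 24 + (-58 + 4*√1154) = -34 + 4*√1154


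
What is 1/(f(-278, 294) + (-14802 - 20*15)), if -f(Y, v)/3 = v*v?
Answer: -1/274410 ≈ -3.6442e-6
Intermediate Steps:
f(Y, v) = -3*v**2 (f(Y, v) = -3*v*v = -3*v**2)
1/(f(-278, 294) + (-14802 - 20*15)) = 1/(-3*294**2 + (-14802 - 20*15)) = 1/(-3*86436 + (-14802 - 1*300)) = 1/(-259308 + (-14802 - 300)) = 1/(-259308 - 15102) = 1/(-274410) = -1/274410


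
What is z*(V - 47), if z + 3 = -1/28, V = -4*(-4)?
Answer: 2635/28 ≈ 94.107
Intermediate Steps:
V = 16
z = -85/28 (z = -3 - 1/28 = -85/28 ≈ -3.0357)
z*(V - 47) = -85*(16 - 47)/28 = -85/28*(-31) = 2635/28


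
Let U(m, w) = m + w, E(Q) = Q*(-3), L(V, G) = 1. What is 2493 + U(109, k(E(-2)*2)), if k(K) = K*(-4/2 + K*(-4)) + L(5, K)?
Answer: 2003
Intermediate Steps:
E(Q) = -3*Q
k(K) = 1 + K*(-2 - 4*K) (k(K) = K*(-4/2 + K*(-4)) + 1 = K*(-4*½ - 4*K) + 1 = K*(-2 - 4*K) + 1 = 1 + K*(-2 - 4*K))
2493 + U(109, k(E(-2)*2)) = 2493 + (109 + (1 - 4*(-3*(-2)*2)² - 2*(-3*(-2))*2)) = 2493 + (109 + (1 - 4*(6*2)² - 12*2)) = 2493 + (109 + (1 - 4*12² - 2*12)) = 2493 + (109 + (1 - 4*144 - 24)) = 2493 + (109 + (1 - 576 - 24)) = 2493 + (109 - 599) = 2493 - 490 = 2003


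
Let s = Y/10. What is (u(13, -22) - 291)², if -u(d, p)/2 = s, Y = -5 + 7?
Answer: 2122849/25 ≈ 84914.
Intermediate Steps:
Y = 2
s = ⅕ (s = 2/10 = 2*(⅒) = ⅕ ≈ 0.20000)
u(d, p) = -⅖ (u(d, p) = -2*⅕ = -⅖)
(u(13, -22) - 291)² = (-⅖ - 291)² = (-1457/5)² = 2122849/25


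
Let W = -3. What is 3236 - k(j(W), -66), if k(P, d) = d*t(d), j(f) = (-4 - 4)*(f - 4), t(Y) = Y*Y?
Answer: 290732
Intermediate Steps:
t(Y) = Y²
j(f) = 32 - 8*f (j(f) = -8*(-4 + f) = 32 - 8*f)
k(P, d) = d³ (k(P, d) = d*d² = d³)
3236 - k(j(W), -66) = 3236 - 1*(-66)³ = 3236 - 1*(-287496) = 3236 + 287496 = 290732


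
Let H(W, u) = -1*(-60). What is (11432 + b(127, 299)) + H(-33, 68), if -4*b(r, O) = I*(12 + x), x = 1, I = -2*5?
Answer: 23049/2 ≈ 11525.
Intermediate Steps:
H(W, u) = 60
I = -10
b(r, O) = 65/2 (b(r, O) = -(-5)*(12 + 1)/2 = -(-5)*13/2 = -1/4*(-130) = 65/2)
(11432 + b(127, 299)) + H(-33, 68) = (11432 + 65/2) + 60 = 22929/2 + 60 = 23049/2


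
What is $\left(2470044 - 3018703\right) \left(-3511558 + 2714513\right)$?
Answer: $437305912655$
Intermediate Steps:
$\left(2470044 - 3018703\right) \left(-3511558 + 2714513\right) = \left(-548659\right) \left(-797045\right) = 437305912655$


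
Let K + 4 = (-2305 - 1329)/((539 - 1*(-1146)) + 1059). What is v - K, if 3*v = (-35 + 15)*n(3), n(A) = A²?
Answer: -75015/1372 ≈ -54.676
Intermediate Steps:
v = -60 (v = ((-35 + 15)*3²)/3 = (-20*9)/3 = (⅓)*(-180) = -60)
K = -7305/1372 (K = -4 + (-2305 - 1329)/((539 - 1*(-1146)) + 1059) = -4 - 3634/((539 + 1146) + 1059) = -4 - 3634/(1685 + 1059) = -4 - 3634/2744 = -4 - 3634*1/2744 = -4 - 1817/1372 = -7305/1372 ≈ -5.3243)
v - K = -60 - 1*(-7305/1372) = -60 + 7305/1372 = -75015/1372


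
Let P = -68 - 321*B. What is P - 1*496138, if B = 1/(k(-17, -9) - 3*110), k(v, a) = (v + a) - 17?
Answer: -185084517/373 ≈ -4.9621e+5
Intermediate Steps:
k(v, a) = -17 + a + v (k(v, a) = (a + v) - 17 = -17 + a + v)
B = -1/373 (B = 1/((-17 - 9 - 17) - 3*110) = 1/(-43 - 330) = 1/(-373) = -1/373 ≈ -0.0026810)
P = -25043/373 (P = -68 - 321*(-1/373) = -68 + 321/373 = -25043/373 ≈ -67.139)
P - 1*496138 = -25043/373 - 1*496138 = -25043/373 - 496138 = -185084517/373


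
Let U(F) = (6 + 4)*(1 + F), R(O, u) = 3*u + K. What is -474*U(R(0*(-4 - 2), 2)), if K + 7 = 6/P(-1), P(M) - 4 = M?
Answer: -9480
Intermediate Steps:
P(M) = 4 + M
K = -5 (K = -7 + 6/(4 - 1) = -7 + 6/3 = -7 + 6*(⅓) = -7 + 2 = -5)
R(O, u) = -5 + 3*u (R(O, u) = 3*u - 5 = -5 + 3*u)
U(F) = 10 + 10*F (U(F) = 10*(1 + F) = 10 + 10*F)
-474*U(R(0*(-4 - 2), 2)) = -474*(10 + 10*(-5 + 3*2)) = -474*(10 + 10*(-5 + 6)) = -474*(10 + 10*1) = -474*(10 + 10) = -474*20 = -9480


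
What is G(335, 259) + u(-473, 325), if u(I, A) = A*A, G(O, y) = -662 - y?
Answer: 104704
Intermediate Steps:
u(I, A) = A²
G(335, 259) + u(-473, 325) = (-662 - 1*259) + 325² = (-662 - 259) + 105625 = -921 + 105625 = 104704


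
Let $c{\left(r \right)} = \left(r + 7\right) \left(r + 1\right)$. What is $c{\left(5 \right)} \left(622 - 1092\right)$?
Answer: $-33840$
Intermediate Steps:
$c{\left(r \right)} = \left(1 + r\right) \left(7 + r\right)$ ($c{\left(r \right)} = \left(7 + r\right) \left(1 + r\right) = \left(1 + r\right) \left(7 + r\right)$)
$c{\left(5 \right)} \left(622 - 1092\right) = \left(7 + 5^{2} + 8 \cdot 5\right) \left(622 - 1092\right) = \left(7 + 25 + 40\right) \left(622 - 1092\right) = 72 \left(-470\right) = -33840$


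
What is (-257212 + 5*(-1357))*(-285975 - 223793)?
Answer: 134577222696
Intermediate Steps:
(-257212 + 5*(-1357))*(-285975 - 223793) = (-257212 - 6785)*(-509768) = -263997*(-509768) = 134577222696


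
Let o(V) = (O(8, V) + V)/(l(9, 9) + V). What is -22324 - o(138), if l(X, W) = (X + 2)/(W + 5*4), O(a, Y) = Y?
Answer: -89594216/4013 ≈ -22326.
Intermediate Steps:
l(X, W) = (2 + X)/(20 + W) (l(X, W) = (2 + X)/(W + 20) = (2 + X)/(20 + W))
o(V) = 2*V/(11/29 + V) (o(V) = (V + V)/((2 + 9)/(20 + 9) + V) = (2*V)/(11/29 + V) = 2*V/(11/29 + V))
-22324 - o(138) = -22324 - 58*138/(11 + 29*138) = -22324 - 58*138/(11 + 4002) = -22324 - 58*138/4013 = -22324 - 1*8004/4013 = -22324 - 8004/4013 = -89594216/4013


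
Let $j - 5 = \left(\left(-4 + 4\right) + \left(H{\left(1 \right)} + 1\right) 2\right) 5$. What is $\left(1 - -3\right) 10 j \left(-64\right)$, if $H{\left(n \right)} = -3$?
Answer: $38400$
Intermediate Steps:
$j = -15$ ($j = 5 + \left(\left(-4 + 4\right) + \left(-3 + 1\right) 2\right) 5 = 5 + \left(0 - 4\right) 5 = 5 - 20 = -15$)
$\left(1 - -3\right) 10 j \left(-64\right) = \left(1 - -3\right) 10 \left(-15\right) \left(-64\right) = \left(1 + 3\right) 10 \left(-15\right) \left(-64\right) = 4 \cdot 10 \left(-15\right) \left(-64\right) = 40 \left(-15\right) \left(-64\right) = \left(-600\right) \left(-64\right) = 38400$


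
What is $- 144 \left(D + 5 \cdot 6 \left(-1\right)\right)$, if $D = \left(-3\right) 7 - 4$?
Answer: $7920$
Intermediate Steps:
$D = -25$ ($D = -21 - 4 = -25$)
$- 144 \left(D + 5 \cdot 6 \left(-1\right)\right) = - 144 \left(-25 + 5 \cdot 6 \left(-1\right)\right) = - 144 \left(-25 + 30 \left(-1\right)\right) = - 144 \left(-25 - 30\right) = \left(-144\right) \left(-55\right) = 7920$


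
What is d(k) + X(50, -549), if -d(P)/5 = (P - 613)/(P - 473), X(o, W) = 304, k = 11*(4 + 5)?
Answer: 55563/187 ≈ 297.13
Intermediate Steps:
k = 99 (k = 11*9 = 99)
d(P) = -5*(-613 + P)/(-473 + P) (d(P) = -5*(P - 613)/(P - 473) = -5*(-613 + P)/(-473 + P))
d(k) + X(50, -549) = 5*(613 - 1*99)/(-473 + 99) + 304 = 5*(613 - 99)/(-374) + 304 = 5*(-1/374)*514 + 304 = -1285/187 + 304 = 55563/187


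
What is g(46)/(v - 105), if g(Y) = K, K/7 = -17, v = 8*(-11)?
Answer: 119/193 ≈ 0.61658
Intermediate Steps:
v = -88
K = -119 (K = 7*(-17) = -119)
g(Y) = -119
g(46)/(v - 105) = -119/(-88 - 105) = -119/(-193) = -119*(-1/193) = 119/193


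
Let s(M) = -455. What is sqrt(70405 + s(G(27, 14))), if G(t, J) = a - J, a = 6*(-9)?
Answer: 5*sqrt(2798) ≈ 264.48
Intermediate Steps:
a = -54
G(t, J) = -54 - J
sqrt(70405 + s(G(27, 14))) = sqrt(70405 - 455) = sqrt(69950) = 5*sqrt(2798)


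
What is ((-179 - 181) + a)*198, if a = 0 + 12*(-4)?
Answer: -80784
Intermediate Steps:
a = -48 (a = 0 - 48 = -48)
((-179 - 181) + a)*198 = ((-179 - 181) - 48)*198 = (-360 - 48)*198 = -408*198 = -80784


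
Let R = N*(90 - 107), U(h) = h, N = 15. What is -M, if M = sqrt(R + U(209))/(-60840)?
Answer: I*sqrt(46)/60840 ≈ 0.00011148*I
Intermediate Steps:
R = -255 (R = 15*(90 - 107) = 15*(-17) = -255)
M = -I*sqrt(46)/60840 (M = sqrt(-255 + 209)/(-60840) = sqrt(-46)*(-1/60840) = (I*sqrt(46))*(-1/60840) = -I*sqrt(46)/60840 ≈ -0.00011148*I)
-M = -(-1)*I*sqrt(46)/60840 = I*sqrt(46)/60840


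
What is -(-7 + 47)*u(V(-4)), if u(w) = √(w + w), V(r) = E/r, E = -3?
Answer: -20*√6 ≈ -48.990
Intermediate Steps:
V(r) = -3/r
u(w) = √2*√w (u(w) = √(2*w) = √2*√w)
-(-7 + 47)*u(V(-4)) = -(-7 + 47)*√2*√(-3/(-4)) = -40*√2*√(-3*(-¼)) = -40*√2*√(¾) = -40*√2*(√3/2) = -40*√6/2 = -20*√6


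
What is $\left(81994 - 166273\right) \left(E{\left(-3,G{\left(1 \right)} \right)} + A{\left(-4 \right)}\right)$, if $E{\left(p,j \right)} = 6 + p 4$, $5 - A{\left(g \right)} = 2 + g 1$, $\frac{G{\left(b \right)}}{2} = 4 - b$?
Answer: $-84279$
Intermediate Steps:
$G{\left(b \right)} = 8 - 2 b$ ($G{\left(b \right)} = 2 \left(4 - b\right) = 8 - 2 b$)
$A{\left(g \right)} = 3 - g$ ($A{\left(g \right)} = 5 - \left(2 + g 1\right) = 5 - \left(2 + g\right) = 3 - g$)
$E{\left(p,j \right)} = 6 + 4 p$
$\left(81994 - 166273\right) \left(E{\left(-3,G{\left(1 \right)} \right)} + A{\left(-4 \right)}\right) = \left(81994 - 166273\right) \left(\left(6 + 4 \left(-3\right)\right) + \left(3 - -4\right)\right) = \left(81994 - 166273\right) \left(\left(6 - 12\right) + \left(3 + 4\right)\right) = - 84279 \left(-6 + 7\right) = \left(-84279\right) 1 = -84279$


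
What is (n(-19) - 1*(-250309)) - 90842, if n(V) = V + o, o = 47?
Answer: 159495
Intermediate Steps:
n(V) = 47 + V (n(V) = V + 47 = 47 + V)
(n(-19) - 1*(-250309)) - 90842 = ((47 - 19) - 1*(-250309)) - 90842 = (28 + 250309) - 90842 = 250337 - 90842 = 159495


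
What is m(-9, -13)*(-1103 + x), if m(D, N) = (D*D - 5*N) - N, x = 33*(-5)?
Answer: -201612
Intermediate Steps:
x = -165
m(D, N) = D² - 6*N (m(D, N) = (D² - 5*N) - N = D² - 6*N)
m(-9, -13)*(-1103 + x) = ((-9)² - 6*(-13))*(-1103 - 165) = (81 + 78)*(-1268) = 159*(-1268) = -201612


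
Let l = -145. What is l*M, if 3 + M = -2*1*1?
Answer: 725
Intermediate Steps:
M = -5 (M = -3 - 2*1*1 = -3 - 2*1 = -3 - 2 = -5)
l*M = -145*(-5) = 725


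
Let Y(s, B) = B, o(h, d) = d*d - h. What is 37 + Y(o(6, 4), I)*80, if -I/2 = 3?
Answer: -443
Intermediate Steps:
I = -6 (I = -2*3 = -6)
o(h, d) = d² - h
37 + Y(o(6, 4), I)*80 = 37 - 6*80 = 37 - 480 = -443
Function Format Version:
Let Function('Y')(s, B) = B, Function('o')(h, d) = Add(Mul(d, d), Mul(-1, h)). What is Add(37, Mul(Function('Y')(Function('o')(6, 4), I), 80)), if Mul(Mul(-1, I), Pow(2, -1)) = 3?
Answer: -443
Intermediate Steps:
I = -6 (I = Mul(-2, 3) = -6)
Function('o')(h, d) = Add(Pow(d, 2), Mul(-1, h))
Add(37, Mul(Function('Y')(Function('o')(6, 4), I), 80)) = Add(37, Mul(-6, 80)) = Add(37, -480) = -443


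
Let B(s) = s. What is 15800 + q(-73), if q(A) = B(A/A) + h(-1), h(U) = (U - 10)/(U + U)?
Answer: 31613/2 ≈ 15807.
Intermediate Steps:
h(U) = (-10 + U)/(2*U) (h(U) = (-10 + U)/((2*U)) = (-10 + U)*(1/(2*U)) = (-10 + U)/(2*U))
q(A) = 13/2 (q(A) = A/A + (½)*(-10 - 1)/(-1) = 1 + (½)*(-1)*(-11) = 1 + 11/2 = 13/2)
15800 + q(-73) = 15800 + 13/2 = 31613/2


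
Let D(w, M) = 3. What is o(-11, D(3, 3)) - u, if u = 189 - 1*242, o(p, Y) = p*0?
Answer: 53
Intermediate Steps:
o(p, Y) = 0
u = -53 (u = 189 - 242 = -53)
o(-11, D(3, 3)) - u = 0 - 1*(-53) = 0 + 53 = 53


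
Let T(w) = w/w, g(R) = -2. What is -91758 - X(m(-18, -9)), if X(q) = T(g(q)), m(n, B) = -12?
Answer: -91759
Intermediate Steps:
T(w) = 1
X(q) = 1
-91758 - X(m(-18, -9)) = -91758 - 1*1 = -91758 - 1 = -91759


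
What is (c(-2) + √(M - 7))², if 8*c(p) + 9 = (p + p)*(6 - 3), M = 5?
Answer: 313/64 - 21*I*√2/4 ≈ 4.8906 - 7.4246*I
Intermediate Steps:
c(p) = -9/8 + 3*p/4 (c(p) = -9/8 + ((p + p)*(6 - 3))/8 = -9/8 + ((2*p)*3)/8 = -9/8 + (6*p)/8 = -9/8 + 3*p/4)
(c(-2) + √(M - 7))² = ((-9/8 + (¾)*(-2)) + √(5 - 7))² = ((-9/8 - 3/2) + √(-2))² = (-21/8 + I*√2)²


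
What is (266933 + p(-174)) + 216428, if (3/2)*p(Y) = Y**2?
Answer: 503545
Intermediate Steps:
p(Y) = 2*Y**2/3
(266933 + p(-174)) + 216428 = (266933 + (2/3)*(-174)**2) + 216428 = (266933 + (2/3)*30276) + 216428 = (266933 + 20184) + 216428 = 287117 + 216428 = 503545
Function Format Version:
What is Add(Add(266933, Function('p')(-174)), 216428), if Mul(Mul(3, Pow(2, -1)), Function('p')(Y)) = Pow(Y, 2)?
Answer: 503545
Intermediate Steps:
Function('p')(Y) = Mul(Rational(2, 3), Pow(Y, 2))
Add(Add(266933, Function('p')(-174)), 216428) = Add(Add(266933, Mul(Rational(2, 3), Pow(-174, 2))), 216428) = Add(Add(266933, Mul(Rational(2, 3), 30276)), 216428) = Add(Add(266933, 20184), 216428) = Add(287117, 216428) = 503545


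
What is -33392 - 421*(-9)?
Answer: -29603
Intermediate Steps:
-33392 - 421*(-9) = -33392 - 1*(-3789) = -33392 + 3789 = -29603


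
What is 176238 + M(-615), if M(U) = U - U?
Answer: 176238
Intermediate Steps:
M(U) = 0
176238 + M(-615) = 176238 + 0 = 176238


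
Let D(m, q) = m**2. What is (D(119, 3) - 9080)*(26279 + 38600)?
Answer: 329650199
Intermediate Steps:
(D(119, 3) - 9080)*(26279 + 38600) = (119**2 - 9080)*(26279 + 38600) = (14161 - 9080)*64879 = 5081*64879 = 329650199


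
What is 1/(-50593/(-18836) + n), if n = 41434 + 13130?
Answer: 18836/1027818097 ≈ 1.8326e-5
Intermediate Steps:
n = 54564
1/(-50593/(-18836) + n) = 1/(-50593/(-18836) + 54564) = 1/(-50593*(-1/18836) + 54564) = 1/(50593/18836 + 54564) = 1/(1027818097/18836) = 18836/1027818097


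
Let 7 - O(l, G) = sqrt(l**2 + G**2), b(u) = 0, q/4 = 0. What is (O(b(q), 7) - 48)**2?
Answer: 2304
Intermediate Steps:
q = 0 (q = 4*0 = 0)
O(l, G) = 7 - sqrt(G**2 + l**2) (O(l, G) = 7 - sqrt(l**2 + G**2) = 7 - sqrt(G**2 + l**2))
(O(b(q), 7) - 48)**2 = ((7 - sqrt(7**2 + 0**2)) - 48)**2 = ((7 - sqrt(49 + 0)) - 48)**2 = ((7 - sqrt(49)) - 48)**2 = ((7 - 1*7) - 48)**2 = ((7 - 7) - 48)**2 = (0 - 48)**2 = (-48)**2 = 2304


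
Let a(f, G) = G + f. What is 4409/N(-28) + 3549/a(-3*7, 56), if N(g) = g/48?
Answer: -260991/35 ≈ -7456.9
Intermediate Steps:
N(g) = g/48 (N(g) = g*(1/48) = g/48)
4409/N(-28) + 3549/a(-3*7, 56) = 4409/(((1/48)*(-28))) + 3549/(56 - 3*7) = 4409/(-7/12) + 3549/(56 - 21) = 4409*(-12/7) + 3549/35 = -52908/7 + 3549*(1/35) = -52908/7 + 507/5 = -260991/35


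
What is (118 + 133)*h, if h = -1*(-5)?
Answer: 1255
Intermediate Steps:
h = 5
(118 + 133)*h = (118 + 133)*5 = 251*5 = 1255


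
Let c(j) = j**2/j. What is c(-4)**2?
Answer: 16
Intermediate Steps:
c(j) = j
c(-4)**2 = (-4)**2 = 16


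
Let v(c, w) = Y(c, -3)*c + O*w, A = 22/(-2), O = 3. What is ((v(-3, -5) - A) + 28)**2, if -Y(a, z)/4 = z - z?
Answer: 576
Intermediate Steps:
Y(a, z) = 0 (Y(a, z) = -4*(z - z) = -4*0 = 0)
A = -11 (A = 22*(-1/2) = -11)
v(c, w) = 3*w (v(c, w) = 0*c + 3*w = 0 + 3*w = 3*w)
((v(-3, -5) - A) + 28)**2 = ((3*(-5) - 1*(-11)) + 28)**2 = ((-15 + 11) + 28)**2 = (-4 + 28)**2 = 24**2 = 576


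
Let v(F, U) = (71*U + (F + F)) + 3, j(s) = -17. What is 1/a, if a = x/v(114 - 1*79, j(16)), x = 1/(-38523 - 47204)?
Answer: 97214418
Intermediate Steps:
v(F, U) = 3 + 2*F + 71*U (v(F, U) = (71*U + 2*F) + 3 = (2*F + 71*U) + 3 = 3 + 2*F + 71*U)
x = -1/85727 (x = 1/(-85727) = -1/85727 ≈ -1.1665e-5)
a = 1/97214418 (a = -1/(85727*(3 + 2*(114 - 1*79) + 71*(-17))) = -1/(85727*(3 + 2*(114 - 79) - 1207)) = -1/(85727*(3 + 2*35 - 1207)) = -1/(85727*(3 + 70 - 1207)) = -1/85727/(-1134) = -1/85727*(-1/1134) = 1/97214418 ≈ 1.0287e-8)
1/a = 1/(1/97214418) = 97214418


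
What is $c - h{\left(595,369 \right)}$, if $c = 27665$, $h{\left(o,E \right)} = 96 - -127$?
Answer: $27442$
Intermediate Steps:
$h{\left(o,E \right)} = 223$ ($h{\left(o,E \right)} = 96 + 127 = 223$)
$c - h{\left(595,369 \right)} = 27665 - 223 = 27442$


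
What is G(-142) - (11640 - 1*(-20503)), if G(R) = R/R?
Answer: -32142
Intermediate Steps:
G(R) = 1
G(-142) - (11640 - 1*(-20503)) = 1 - (11640 - 1*(-20503)) = 1 - (11640 + 20503) = 1 - 1*32143 = 1 - 32143 = -32142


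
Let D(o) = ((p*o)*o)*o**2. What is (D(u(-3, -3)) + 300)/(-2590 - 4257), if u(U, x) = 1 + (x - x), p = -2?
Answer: -298/6847 ≈ -0.043523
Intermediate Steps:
u(U, x) = 1 (u(U, x) = 1 + 0 = 1)
D(o) = -2*o**4 (D(o) = ((-2*o)*o)*o**2 = (-2*o**2)*o**2 = -2*o**4)
(D(u(-3, -3)) + 300)/(-2590 - 4257) = (-2*1**4 + 300)/(-2590 - 4257) = (-2*1 + 300)/(-6847) = (-2 + 300)*(-1/6847) = 298*(-1/6847) = -298/6847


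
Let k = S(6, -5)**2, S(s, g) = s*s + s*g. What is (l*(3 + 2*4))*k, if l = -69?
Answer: -27324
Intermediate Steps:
S(s, g) = s**2 + g*s
k = 36 (k = (6*(-5 + 6))**2 = (6*1)**2 = 6**2 = 36)
(l*(3 + 2*4))*k = -69*(3 + 2*4)*36 = -69*(3 + 8)*36 = -69*11*36 = -759*36 = -27324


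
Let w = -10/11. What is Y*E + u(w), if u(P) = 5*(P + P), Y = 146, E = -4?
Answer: -6524/11 ≈ -593.09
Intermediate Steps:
w = -10/11 (w = -10*1/11 = -10/11 ≈ -0.90909)
u(P) = 10*P (u(P) = 5*(2*P) = 10*P)
Y*E + u(w) = 146*(-4) + 10*(-10/11) = -584 - 100/11 = -6524/11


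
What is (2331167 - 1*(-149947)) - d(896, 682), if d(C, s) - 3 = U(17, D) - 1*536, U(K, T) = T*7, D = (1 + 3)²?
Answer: 2481535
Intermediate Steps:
D = 16 (D = 4² = 16)
U(K, T) = 7*T
d(C, s) = -421 (d(C, s) = 3 + (7*16 - 1*536) = 3 + (112 - 536) = 3 - 424 = -421)
(2331167 - 1*(-149947)) - d(896, 682) = (2331167 - 1*(-149947)) - 1*(-421) = (2331167 + 149947) + 421 = 2481114 + 421 = 2481535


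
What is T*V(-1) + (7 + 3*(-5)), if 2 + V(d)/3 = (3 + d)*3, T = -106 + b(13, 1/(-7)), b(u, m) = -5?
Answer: -1340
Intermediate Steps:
T = -111 (T = -106 - 5 = -111)
V(d) = 21 + 9*d (V(d) = -6 + 3*((3 + d)*3) = -6 + 3*(9 + 3*d) = -6 + (27 + 9*d) = 21 + 9*d)
T*V(-1) + (7 + 3*(-5)) = -111*(21 + 9*(-1)) + (7 + 3*(-5)) = -111*(21 - 9) + (7 - 15) = -111*12 - 8 = -1332 - 8 = -1340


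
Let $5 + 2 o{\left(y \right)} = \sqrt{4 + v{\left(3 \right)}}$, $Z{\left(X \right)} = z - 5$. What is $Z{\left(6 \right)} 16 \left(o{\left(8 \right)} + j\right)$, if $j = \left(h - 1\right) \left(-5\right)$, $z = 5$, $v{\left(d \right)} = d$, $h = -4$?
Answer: $0$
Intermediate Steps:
$Z{\left(X \right)} = 0$ ($Z{\left(X \right)} = 5 - 5 = 0$)
$j = 25$ ($j = \left(-4 - 1\right) \left(-5\right) = \left(-5\right) \left(-5\right) = 25$)
$o{\left(y \right)} = - \frac{5}{2} + \frac{\sqrt{7}}{2}$ ($o{\left(y \right)} = - \frac{5}{2} + \frac{\sqrt{4 + 3}}{2} = - \frac{5}{2} + \frac{\sqrt{7}}{2}$)
$Z{\left(6 \right)} 16 \left(o{\left(8 \right)} + j\right) = 0 \cdot 16 \left(\left(- \frac{5}{2} + \frac{\sqrt{7}}{2}\right) + 25\right) = 0 \cdot 16 \left(\frac{45}{2} + \frac{\sqrt{7}}{2}\right) = 0 \left(360 + 8 \sqrt{7}\right) = 0$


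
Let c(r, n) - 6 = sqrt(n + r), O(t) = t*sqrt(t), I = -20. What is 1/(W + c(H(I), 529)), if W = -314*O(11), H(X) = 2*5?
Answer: -2/43566621 - 383*sqrt(11)/14522207 ≈ -8.7517e-5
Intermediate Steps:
H(X) = 10
O(t) = t**(3/2)
c(r, n) = 6 + sqrt(n + r)
W = -3454*sqrt(11) ≈ -11456.
1/(W + c(H(I), 529)) = 1/(-3454*sqrt(11) + (6 + sqrt(529 + 10))) = 1/(-3454*sqrt(11) + (6 + sqrt(539))) = 1/(-3454*sqrt(11) + (6 + 7*sqrt(11))) = 1/(6 - 3447*sqrt(11))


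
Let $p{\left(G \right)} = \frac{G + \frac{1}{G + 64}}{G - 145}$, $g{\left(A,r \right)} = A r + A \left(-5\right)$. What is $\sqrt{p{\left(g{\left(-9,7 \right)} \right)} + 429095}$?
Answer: $\frac{\sqrt{24123728817226}}{7498} \approx 655.05$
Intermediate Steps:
$g{\left(A,r \right)} = - 5 A + A r$ ($g{\left(A,r \right)} = A r - 5 A = - 5 A + A r$)
$p{\left(G \right)} = \frac{G + \frac{1}{64 + G}}{-145 + G}$
$\sqrt{p{\left(g{\left(-9,7 \right)} \right)} + 429095} = \sqrt{\frac{1 + \left(- 9 \left(-5 + 7\right)\right)^{2} + 64 \left(- 9 \left(-5 + 7\right)\right)}{-9280 + \left(- 9 \left(-5 + 7\right)\right)^{2} - 81 \left(- 9 \left(-5 + 7\right)\right)} + 429095} = \sqrt{\frac{1 + \left(\left(-9\right) 2\right)^{2} + 64 \left(\left(-9\right) 2\right)}{-9280 + \left(\left(-9\right) 2\right)^{2} - 81 \left(\left(-9\right) 2\right)} + 429095} = \sqrt{\frac{1 + \left(-18\right)^{2} + 64 \left(-18\right)}{-9280 + \left(-18\right)^{2} - -1458} + 429095} = \sqrt{\frac{1 + 324 - 1152}{-9280 + 324 + 1458} + 429095} = \sqrt{\frac{1}{-7498} \left(-827\right) + 429095} = \sqrt{\left(- \frac{1}{7498}\right) \left(-827\right) + 429095} = \sqrt{\frac{827}{7498} + 429095} = \sqrt{\frac{3217355137}{7498}} = \frac{\sqrt{24123728817226}}{7498}$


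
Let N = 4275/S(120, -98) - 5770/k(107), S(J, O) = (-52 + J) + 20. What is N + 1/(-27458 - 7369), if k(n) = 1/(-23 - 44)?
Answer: 1184960639177/3064776 ≈ 3.8664e+5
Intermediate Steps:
S(J, O) = -32 + J
k(n) = -1/67 (k(n) = 1/(-67) = -1/67)
N = 34024195/88 (N = 4275/(-32 + 120) - 5770/(-1/67) = 4275/88 - 5770*(-67) = 4275*(1/88) + 386590 = 4275/88 + 386590 = 34024195/88 ≈ 3.8664e+5)
N + 1/(-27458 - 7369) = 34024195/88 + 1/(-27458 - 7369) = 34024195/88 + 1/(-34827) = 34024195/88 - 1/34827 = 1184960639177/3064776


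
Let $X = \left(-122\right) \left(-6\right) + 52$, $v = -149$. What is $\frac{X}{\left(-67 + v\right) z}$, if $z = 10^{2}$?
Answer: $- \frac{49}{1350} \approx -0.036296$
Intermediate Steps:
$z = 100$
$X = 784$ ($X = 732 + 52 = 784$)
$\frac{X}{\left(-67 + v\right) z} = \frac{784}{\left(-67 - 149\right) 100} = \frac{784}{\left(-216\right) 100} = \frac{784}{-21600} = 784 \left(- \frac{1}{21600}\right) = - \frac{49}{1350}$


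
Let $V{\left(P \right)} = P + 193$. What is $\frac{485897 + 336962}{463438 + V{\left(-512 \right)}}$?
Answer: $\frac{822859}{463119} \approx 1.7768$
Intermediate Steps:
$V{\left(P \right)} = 193 + P$
$\frac{485897 + 336962}{463438 + V{\left(-512 \right)}} = \frac{485897 + 336962}{463438 + \left(193 - 512\right)} = \frac{822859}{463438 - 319} = \frac{822859}{463119}$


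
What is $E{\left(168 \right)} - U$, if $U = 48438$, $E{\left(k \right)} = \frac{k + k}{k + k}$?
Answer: $-48437$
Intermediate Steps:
$E{\left(k \right)} = 1$ ($E{\left(k \right)} = \frac{2 k}{2 k} = 2 k \frac{1}{2 k} = 1$)
$E{\left(168 \right)} - U = 1 - 48438 = -48437$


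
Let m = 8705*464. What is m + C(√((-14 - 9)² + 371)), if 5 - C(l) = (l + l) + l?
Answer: 4039035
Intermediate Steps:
m = 4039120
C(l) = 5 - 3*l (C(l) = 5 - ((l + l) + l) = 5 - (2*l + l) = 5 - 3*l)
m + C(√((-14 - 9)² + 371)) = 4039120 + (5 - 3*√((-14 - 9)² + 371)) = 4039120 + (5 - 3*√((-23)² + 371)) = 4039120 + (5 - 3*√(529 + 371)) = 4039120 + (5 - 3*√900) = 4039120 + (5 - 3*30) = 4039120 + (5 - 90) = 4039120 - 85 = 4039035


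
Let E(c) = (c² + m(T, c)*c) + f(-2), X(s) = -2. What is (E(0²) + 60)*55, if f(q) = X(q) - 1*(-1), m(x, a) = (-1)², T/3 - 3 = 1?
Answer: 3245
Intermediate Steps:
T = 12 (T = 9 + 3*1 = 9 + 3 = 12)
m(x, a) = 1
f(q) = -1 (f(q) = -2 - 1*(-1) = -2 + 1 = -1)
E(c) = -1 + c + c² (E(c) = (c² + 1*c) - 1 = (c² + c) - 1 = (c + c²) - 1 = -1 + c + c²)
(E(0²) + 60)*55 = ((-1 + 0² + (0²)²) + 60)*55 = ((-1 + 0 + 0²) + 60)*55 = ((-1 + 0 + 0) + 60)*55 = (-1 + 60)*55 = 59*55 = 3245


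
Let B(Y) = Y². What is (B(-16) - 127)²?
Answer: 16641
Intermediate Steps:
(B(-16) - 127)² = ((-16)² - 127)² = (256 - 127)² = 129² = 16641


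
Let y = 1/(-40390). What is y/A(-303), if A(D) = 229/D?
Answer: 303/9249310 ≈ 3.2759e-5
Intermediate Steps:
y = -1/40390 ≈ -2.4759e-5
y/A(-303) = -1/(40390*(229/(-303))) = -1/(40390*(229*(-1/303))) = -1/(40390*(-229/303)) = -1/40390*(-303/229) = 303/9249310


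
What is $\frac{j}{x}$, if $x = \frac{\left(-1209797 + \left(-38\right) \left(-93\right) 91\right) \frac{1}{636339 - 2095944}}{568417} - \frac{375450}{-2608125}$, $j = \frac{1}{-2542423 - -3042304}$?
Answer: $\frac{1923438391235725}{138411395227762148789} \approx 1.3897 \cdot 10^{-5}$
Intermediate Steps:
$j = \frac{1}{499881}$ ($j = \frac{1}{-2542423 + 3042304} = \frac{1}{499881} \approx 2.0005 \cdot 10^{-6}$)
$x = \frac{830666069891207}{5770315173707175}$ ($x = \frac{-1209797 + 3534 \cdot 91}{-1459605} \cdot \frac{1}{568417} - - \frac{5006}{34775} = \left(-1209797 + 321594\right) \left(- \frac{1}{1459605}\right) \frac{1}{568417} + \frac{5006}{34775} = \left(-888203\right) \left(- \frac{1}{1459605}\right) \frac{1}{568417} + \frac{5006}{34775} = \frac{888203}{1459605} \cdot \frac{1}{568417} + \frac{5006}{34775} = \frac{888203}{829664295285} + \frac{5006}{34775} = \frac{830666069891207}{5770315173707175} \approx 0.14395$)
$\frac{j}{x} = \frac{1}{499881 \cdot \frac{830666069891207}{5770315173707175}} = \frac{1}{499881} \cdot \frac{5770315173707175}{830666069891207} = \frac{1923438391235725}{138411395227762148789}$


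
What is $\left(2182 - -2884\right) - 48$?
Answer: $5018$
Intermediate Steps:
$\left(2182 - -2884\right) - 48 = \left(2182 + 2884\right) - 48 = 5066 - 48 = 5018$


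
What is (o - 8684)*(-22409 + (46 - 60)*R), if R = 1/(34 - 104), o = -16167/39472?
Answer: 1920383824233/9868 ≈ 1.9461e+8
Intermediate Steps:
o = -16167/39472 (o = -16167*1/39472 = -16167/39472 ≈ -0.40958)
R = -1/70 (R = 1/(-70) = -1/70 ≈ -0.014286)
(o - 8684)*(-22409 + (46 - 60)*R) = (-16167/39472 - 8684)*(-22409 + (46 - 60)*(-1/70)) = -342791015*(-22409 - 14*(-1/70))/39472 = -342791015*(-22409 + ⅕)/39472 = -342791015/39472*(-112044/5) = 1920383824233/9868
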